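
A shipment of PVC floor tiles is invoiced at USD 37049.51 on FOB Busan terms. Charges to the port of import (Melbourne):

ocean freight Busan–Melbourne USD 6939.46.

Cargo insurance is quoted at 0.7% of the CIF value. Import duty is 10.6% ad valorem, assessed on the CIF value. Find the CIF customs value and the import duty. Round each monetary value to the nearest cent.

CIF value: USD 44299.06; import duty: USD 4695.70

Let C be the CIF value. C = FOB price + freight + 0.7% × C
C − 0.7% × C = 37049.51 + 6939.46
0.993 × C = 43988.97
C = 43988.97 / 0.993 = 44299.06
Insurance premium = 0.7% × 44299.06 = 310.09
Import duty = 44299.06 × 10.6% = 4695.70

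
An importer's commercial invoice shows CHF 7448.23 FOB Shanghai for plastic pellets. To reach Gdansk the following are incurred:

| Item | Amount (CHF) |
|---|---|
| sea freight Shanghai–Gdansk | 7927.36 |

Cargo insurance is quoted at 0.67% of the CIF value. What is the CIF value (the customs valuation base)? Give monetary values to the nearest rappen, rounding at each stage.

Let C be the CIF value. C = FOB price + freight + 0.67% × C
C − 0.67% × C = 7448.23 + 7927.36
0.9933 × C = 15375.59
C = 15375.59 / 0.9933 = 15479.30
Insurance premium = 0.67% × 15479.30 = 103.71

CIF value: CHF 15479.30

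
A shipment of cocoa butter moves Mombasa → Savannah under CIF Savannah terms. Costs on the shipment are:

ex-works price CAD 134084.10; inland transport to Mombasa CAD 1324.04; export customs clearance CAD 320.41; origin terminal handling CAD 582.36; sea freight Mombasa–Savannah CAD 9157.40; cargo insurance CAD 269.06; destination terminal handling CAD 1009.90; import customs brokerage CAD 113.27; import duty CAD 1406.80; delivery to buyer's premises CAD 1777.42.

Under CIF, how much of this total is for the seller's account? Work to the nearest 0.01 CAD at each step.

Seller's account: CAD 145737.37

CIF: the seller pays costs through ocean freight and marine insurance to the destination port.
Seller's account: goods 134084.10 + inland to port 1324.04 + export clearance 320.41 + origin terminal 582.36 + freight 9157.40 + insurance 269.06 = 145737.37
Buyer's account: destination terminal 1009.90 + brokerage 113.27 + duty 1406.80 + delivery 1777.42 = 4307.39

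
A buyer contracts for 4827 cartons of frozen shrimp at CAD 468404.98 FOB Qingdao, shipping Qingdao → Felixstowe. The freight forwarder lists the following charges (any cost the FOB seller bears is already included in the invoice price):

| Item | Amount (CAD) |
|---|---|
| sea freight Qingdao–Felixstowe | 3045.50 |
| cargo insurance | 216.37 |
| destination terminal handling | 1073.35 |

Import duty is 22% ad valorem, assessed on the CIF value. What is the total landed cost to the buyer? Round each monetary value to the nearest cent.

FOB: the seller bears costs until goods are on board at the origin port; the buyer bears freight, insurance and all costs thereafter.
CIF value = FOB price + freight + insurance = 468404.98 + 3045.50 + 216.37 = 471666.85
Import duty = 471666.85 × 22% = 103766.71
Buyer bears: freight 3045.50 + insurance 216.37 + destination terminal 1073.35 + duty 103766.71 = 108101.93
Landed cost = invoice 468404.98 + 108101.93 = 576506.91

Total landed cost: CAD 576506.91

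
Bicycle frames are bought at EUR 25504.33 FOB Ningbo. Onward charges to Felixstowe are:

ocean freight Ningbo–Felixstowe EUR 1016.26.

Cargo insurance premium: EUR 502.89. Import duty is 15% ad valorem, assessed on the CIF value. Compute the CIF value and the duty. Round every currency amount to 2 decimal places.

CIF = FOB price + freight + insurance
CIF = 25504.33 + 1016.26 + 502.89 = 27023.48
Import duty = 27023.48 × 15% = 4053.52

CIF value: EUR 27023.48; import duty: EUR 4053.52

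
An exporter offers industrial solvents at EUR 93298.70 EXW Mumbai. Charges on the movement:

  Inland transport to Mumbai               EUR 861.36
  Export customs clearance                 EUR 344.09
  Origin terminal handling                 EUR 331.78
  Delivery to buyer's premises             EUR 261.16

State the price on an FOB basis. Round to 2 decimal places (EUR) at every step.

Not relevant to the conversion: delivery — on the buyer under both terms; not part of either seller's price.
From EXW to FOB, the seller additionally bears: inland to port, export clearance, origin terminal.
FOB price = 93298.70 + 861.36 + 344.09 + 331.78 = 94835.93

FOB price: EUR 94835.93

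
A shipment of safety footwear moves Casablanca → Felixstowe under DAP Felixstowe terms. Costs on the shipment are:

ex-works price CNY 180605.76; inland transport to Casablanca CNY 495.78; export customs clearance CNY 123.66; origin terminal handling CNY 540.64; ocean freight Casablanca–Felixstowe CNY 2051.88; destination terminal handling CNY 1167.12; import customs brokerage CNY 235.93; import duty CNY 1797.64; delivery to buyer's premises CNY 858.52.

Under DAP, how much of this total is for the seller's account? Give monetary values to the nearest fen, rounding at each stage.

Seller's account: CNY 185843.36

DAP: the seller bears all costs to the named destination except import duty and clearance.
Seller's account: goods 180605.76 + inland to port 495.78 + export clearance 123.66 + origin terminal 540.64 + freight 2051.88 + destination terminal 1167.12 + delivery 858.52 = 185843.36
Buyer's account: brokerage 235.93 + duty 1797.64 = 2033.57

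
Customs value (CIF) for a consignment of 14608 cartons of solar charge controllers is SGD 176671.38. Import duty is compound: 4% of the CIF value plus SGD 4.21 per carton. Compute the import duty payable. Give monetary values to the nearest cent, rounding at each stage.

Import duty: SGD 68566.54

Ad valorem component: 176671.38 × 4% = 7066.86
Specific component: 14608 × 4.21 = 61499.68
Import duty = 7066.86 + 61499.68 = 68566.54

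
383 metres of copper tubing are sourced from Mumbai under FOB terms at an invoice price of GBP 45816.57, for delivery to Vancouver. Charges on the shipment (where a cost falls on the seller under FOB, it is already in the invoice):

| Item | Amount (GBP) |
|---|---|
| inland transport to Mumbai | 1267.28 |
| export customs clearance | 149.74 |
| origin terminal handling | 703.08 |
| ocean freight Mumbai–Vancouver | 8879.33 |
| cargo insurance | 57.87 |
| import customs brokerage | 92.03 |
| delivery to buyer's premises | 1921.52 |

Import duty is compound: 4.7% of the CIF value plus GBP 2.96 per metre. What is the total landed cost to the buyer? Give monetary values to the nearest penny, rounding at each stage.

Total landed cost: GBP 60474.43

FOB: the seller bears costs until goods are on board at the origin port; the buyer bears freight, insurance and all costs thereafter.
Already in the invoice (seller's account under FOB): inland to port, export clearance, origin terminal — exclude.
CIF value = FOB price + freight + insurance = 45816.57 + 8879.33 + 57.87 = 54753.77
Ad valorem component: 54753.77 × 4.7% = 2573.43
Specific component: 383 × 2.96 = 1133.68
Import duty = 2573.43 + 1133.68 = 3707.11
Buyer bears: freight 8879.33 + insurance 57.87 + brokerage 92.03 + delivery 1921.52 + duty 3707.11 = 14657.86
Landed cost = invoice 45816.57 + 14657.86 = 60474.43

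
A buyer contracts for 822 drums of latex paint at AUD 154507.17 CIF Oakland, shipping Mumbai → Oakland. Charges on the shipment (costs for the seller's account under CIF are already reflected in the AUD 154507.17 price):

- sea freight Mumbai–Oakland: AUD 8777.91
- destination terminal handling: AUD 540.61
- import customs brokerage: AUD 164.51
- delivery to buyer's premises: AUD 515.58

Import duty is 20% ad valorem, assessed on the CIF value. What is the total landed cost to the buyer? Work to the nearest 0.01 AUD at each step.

CIF: the seller pays costs through ocean freight and marine insurance to the destination port.
Already in the invoice (seller's account under CIF): freight — exclude.
The CIF price already equals the CIF value: 154507.17
Import duty = 154507.17 × 20% = 30901.43
Buyer bears: destination terminal 540.61 + brokerage 164.51 + delivery 515.58 + duty 30901.43 = 32122.13
Landed cost = invoice 154507.17 + 32122.13 = 186629.30

Total landed cost: AUD 186629.30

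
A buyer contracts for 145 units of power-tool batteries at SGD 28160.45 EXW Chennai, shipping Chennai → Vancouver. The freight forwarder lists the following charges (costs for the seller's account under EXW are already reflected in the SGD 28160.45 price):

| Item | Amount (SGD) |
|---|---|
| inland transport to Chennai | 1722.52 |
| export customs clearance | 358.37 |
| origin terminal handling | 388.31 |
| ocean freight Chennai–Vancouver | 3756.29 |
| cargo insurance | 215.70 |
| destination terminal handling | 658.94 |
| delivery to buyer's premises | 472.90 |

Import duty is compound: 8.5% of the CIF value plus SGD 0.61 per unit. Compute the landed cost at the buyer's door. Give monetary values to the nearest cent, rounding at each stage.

EXW: the seller makes goods available at their premises; the buyer bears all onward costs.
CIF value = EXW price + inland to port + export clearance + origin terminal + freight + insurance = 28160.45 + 1722.52 + 358.37 + 388.31 + 3756.29 + 215.70 = 34601.64
Ad valorem component: 34601.64 × 8.5% = 2941.14
Specific component: 145 × 0.61 = 88.45
Import duty = 2941.14 + 88.45 = 3029.59
Buyer bears: inland to port 1722.52 + export clearance 358.37 + origin terminal 388.31 + freight 3756.29 + insurance 215.70 + destination terminal 658.94 + delivery 472.90 + duty 3029.59 = 10602.62
Landed cost = invoice 28160.45 + 10602.62 = 38763.07

Total landed cost: SGD 38763.07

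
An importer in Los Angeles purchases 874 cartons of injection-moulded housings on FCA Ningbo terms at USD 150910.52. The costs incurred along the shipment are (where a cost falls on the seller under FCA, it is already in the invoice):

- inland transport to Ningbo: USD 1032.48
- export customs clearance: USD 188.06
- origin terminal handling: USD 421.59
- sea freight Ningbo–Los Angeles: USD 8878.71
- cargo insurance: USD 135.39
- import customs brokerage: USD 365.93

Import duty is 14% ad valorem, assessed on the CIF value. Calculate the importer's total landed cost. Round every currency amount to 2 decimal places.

Total landed cost: USD 183160.61

FCA: the seller delivers export-cleared goods to the carrier; the buyer bears costs from that point.
Already in the invoice (seller's account under FCA): inland to port, export clearance — exclude.
CIF value = FCA price + origin terminal + freight + insurance = 150910.52 + 421.59 + 8878.71 + 135.39 = 160346.21
Import duty = 160346.21 × 14% = 22448.47
Buyer bears: origin terminal 421.59 + freight 8878.71 + insurance 135.39 + brokerage 365.93 + duty 22448.47 = 32250.09
Landed cost = invoice 150910.52 + 32250.09 = 183160.61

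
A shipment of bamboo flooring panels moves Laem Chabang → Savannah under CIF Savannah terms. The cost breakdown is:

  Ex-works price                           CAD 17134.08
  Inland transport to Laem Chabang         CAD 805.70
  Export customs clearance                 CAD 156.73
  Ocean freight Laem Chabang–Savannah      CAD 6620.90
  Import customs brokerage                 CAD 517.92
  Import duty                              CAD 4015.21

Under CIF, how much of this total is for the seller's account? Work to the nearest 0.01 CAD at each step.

CIF: the seller pays costs through ocean freight and marine insurance to the destination port.
Seller's account: goods 17134.08 + inland to port 805.70 + export clearance 156.73 + freight 6620.90 = 24717.41
Buyer's account: brokerage 517.92 + duty 4015.21 = 4533.13

Seller's account: CAD 24717.41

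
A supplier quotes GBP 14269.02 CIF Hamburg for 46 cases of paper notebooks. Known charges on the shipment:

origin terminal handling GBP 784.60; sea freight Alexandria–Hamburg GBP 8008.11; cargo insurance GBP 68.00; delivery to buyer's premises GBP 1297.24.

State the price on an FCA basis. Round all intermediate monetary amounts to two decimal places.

Not relevant to the conversion: delivery — on the buyer under both terms; not part of either seller's price.
From CIF to FCA, the seller no longer bears: origin terminal, freight, insurance.
FCA price = 14269.02 − 784.60 − 8008.11 − 68.00 = 5408.31

FCA price: GBP 5408.31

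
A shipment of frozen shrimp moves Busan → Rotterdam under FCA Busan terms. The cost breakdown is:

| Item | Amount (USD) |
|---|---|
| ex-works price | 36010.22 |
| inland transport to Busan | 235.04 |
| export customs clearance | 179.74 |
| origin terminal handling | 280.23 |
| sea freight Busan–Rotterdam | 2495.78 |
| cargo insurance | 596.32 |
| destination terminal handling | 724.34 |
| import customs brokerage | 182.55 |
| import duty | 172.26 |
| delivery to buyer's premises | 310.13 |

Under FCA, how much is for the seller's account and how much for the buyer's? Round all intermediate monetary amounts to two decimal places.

Seller: USD 36425.00; buyer: USD 4761.61

FCA: the seller delivers export-cleared goods to the carrier; the buyer bears costs from that point.
Seller's account: goods 36010.22 + inland to port 235.04 + export clearance 179.74 = 36425.00
Buyer's account: origin terminal 280.23 + freight 2495.78 + insurance 596.32 + destination terminal 724.34 + brokerage 182.55 + duty 172.26 + delivery 310.13 = 4761.61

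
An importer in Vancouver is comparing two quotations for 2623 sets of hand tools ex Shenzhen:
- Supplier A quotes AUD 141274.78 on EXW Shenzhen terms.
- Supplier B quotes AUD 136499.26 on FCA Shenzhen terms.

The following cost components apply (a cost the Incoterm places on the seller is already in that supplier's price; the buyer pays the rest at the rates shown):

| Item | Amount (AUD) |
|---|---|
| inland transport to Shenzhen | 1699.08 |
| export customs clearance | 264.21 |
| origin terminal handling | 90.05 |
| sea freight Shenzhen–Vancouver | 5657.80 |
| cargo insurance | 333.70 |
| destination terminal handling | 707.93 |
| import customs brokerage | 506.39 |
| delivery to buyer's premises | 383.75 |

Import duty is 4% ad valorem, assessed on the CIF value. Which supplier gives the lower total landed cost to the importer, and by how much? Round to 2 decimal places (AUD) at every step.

Supplier B is cheaper by AUD 7008.36

Supplier A (EXW):
CIF value = EXW price + inland to port + export clearance + origin terminal + freight + insurance = 141274.78 + 1699.08 + 264.21 + 90.05 + 5657.80 + 333.70 = 149319.62
Import duty = 149319.62 × 4% = 5972.78
Buyer bears (A): 1699.08 + 264.21 + 90.05 + 5657.80 + 333.70 + 707.93 + 506.39 + 383.75 = 9642.91
Landed cost (A) = invoice 141274.78 + 9642.91 + duty 5972.78 = 156890.47
Supplier B (FCA):
CIF value = FCA price + origin terminal + freight + insurance = 136499.26 + 90.05 + 5657.80 + 333.70 = 142580.81
Import duty = 142580.81 × 4% = 5703.23
Buyer bears (B): 90.05 + 5657.80 + 333.70 + 707.93 + 506.39 + 383.75 = 7679.62
Landed cost (B) = invoice 136499.26 + 7679.62 + duty 5703.23 = 149882.11
Difference = |156890.47 − 149882.11| = 7008.36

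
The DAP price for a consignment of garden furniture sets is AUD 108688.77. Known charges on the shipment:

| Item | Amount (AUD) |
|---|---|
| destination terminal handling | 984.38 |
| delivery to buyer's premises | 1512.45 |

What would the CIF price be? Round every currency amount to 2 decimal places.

CIF price: AUD 106191.94

From DAP to CIF, the seller no longer bears: destination terminal, delivery.
CIF price = 108688.77 − 984.38 − 1512.45 = 106191.94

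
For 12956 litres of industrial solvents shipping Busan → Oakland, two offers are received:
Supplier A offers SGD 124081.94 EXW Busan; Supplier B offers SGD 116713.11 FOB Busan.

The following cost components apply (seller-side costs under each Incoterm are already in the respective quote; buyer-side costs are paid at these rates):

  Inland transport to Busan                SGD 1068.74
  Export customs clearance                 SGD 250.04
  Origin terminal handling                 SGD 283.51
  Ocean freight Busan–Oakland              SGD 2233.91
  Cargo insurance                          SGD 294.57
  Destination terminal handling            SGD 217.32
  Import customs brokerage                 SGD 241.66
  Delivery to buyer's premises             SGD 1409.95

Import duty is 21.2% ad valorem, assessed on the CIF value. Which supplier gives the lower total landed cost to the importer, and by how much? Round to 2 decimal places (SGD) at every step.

Supplier A (EXW):
CIF value = EXW price + inland to port + export clearance + origin terminal + freight + insurance = 124081.94 + 1068.74 + 250.04 + 283.51 + 2233.91 + 294.57 = 128212.71
Import duty = 128212.71 × 21.2% = 27181.09
Buyer bears (A): 1068.74 + 250.04 + 283.51 + 2233.91 + 294.57 + 217.32 + 241.66 + 1409.95 = 5999.70
Landed cost (A) = invoice 124081.94 + 5999.70 + duty 27181.09 = 157262.73
Supplier B (FOB):
CIF value = FOB price + freight + insurance = 116713.11 + 2233.91 + 294.57 = 119241.59
Import duty = 119241.59 × 21.2% = 25279.22
Buyer bears (B): 2233.91 + 294.57 + 217.32 + 241.66 + 1409.95 = 4397.41
Landed cost (B) = invoice 116713.11 + 4397.41 + duty 25279.22 = 146389.74
Difference = |157262.73 − 146389.74| = 10872.99

Supplier B is cheaper by SGD 10872.99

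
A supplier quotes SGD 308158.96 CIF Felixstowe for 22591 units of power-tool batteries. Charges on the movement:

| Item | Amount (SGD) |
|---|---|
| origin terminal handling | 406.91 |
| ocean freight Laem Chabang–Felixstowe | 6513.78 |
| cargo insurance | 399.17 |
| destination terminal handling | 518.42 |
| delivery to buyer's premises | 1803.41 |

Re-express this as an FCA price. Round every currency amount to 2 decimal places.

FCA price: SGD 300839.10

Not relevant to the conversion: destination terminal, delivery — on the buyer under both terms; not part of either seller's price.
From CIF to FCA, the seller no longer bears: origin terminal, freight, insurance.
FCA price = 308158.96 − 406.91 − 6513.78 − 399.17 = 300839.10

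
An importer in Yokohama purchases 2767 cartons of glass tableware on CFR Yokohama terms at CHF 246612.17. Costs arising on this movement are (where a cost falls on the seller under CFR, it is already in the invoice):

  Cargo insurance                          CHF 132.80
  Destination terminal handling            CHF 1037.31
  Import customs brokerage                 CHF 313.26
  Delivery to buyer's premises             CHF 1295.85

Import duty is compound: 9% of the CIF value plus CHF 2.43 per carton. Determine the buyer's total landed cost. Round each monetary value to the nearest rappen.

CFR: the seller pays costs through ocean freight to the destination port, but not insurance.
CIF value = CFR price + insurance = 246612.17 + 132.80 = 246744.97
Ad valorem component: 246744.97 × 9% = 22207.05
Specific component: 2767 × 2.43 = 6723.81
Import duty = 22207.05 + 6723.81 = 28930.86
Buyer bears: insurance 132.80 + destination terminal 1037.31 + brokerage 313.26 + delivery 1295.85 + duty 28930.86 = 31710.08
Landed cost = invoice 246612.17 + 31710.08 = 278322.25

Total landed cost: CHF 278322.25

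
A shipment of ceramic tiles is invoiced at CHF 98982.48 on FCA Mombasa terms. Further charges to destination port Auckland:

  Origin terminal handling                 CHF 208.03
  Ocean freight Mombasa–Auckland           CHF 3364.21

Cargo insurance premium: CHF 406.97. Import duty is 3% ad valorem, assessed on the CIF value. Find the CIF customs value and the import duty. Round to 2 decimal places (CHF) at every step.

CIF value: CHF 102961.69; import duty: CHF 3088.85

CIF = FCA price + pre-shipment costs + freight + insurance
CIF = 98982.48 + 208.03 + 3364.21 + 406.97 = 102961.69
Import duty = 102961.69 × 3% = 3088.85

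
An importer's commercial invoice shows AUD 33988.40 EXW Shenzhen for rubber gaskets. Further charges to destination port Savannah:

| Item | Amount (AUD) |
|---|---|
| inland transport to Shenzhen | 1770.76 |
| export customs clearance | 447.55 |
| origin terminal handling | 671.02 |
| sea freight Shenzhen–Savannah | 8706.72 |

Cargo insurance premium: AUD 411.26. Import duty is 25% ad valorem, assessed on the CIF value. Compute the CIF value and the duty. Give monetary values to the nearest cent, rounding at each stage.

CIF = EXW price + pre-shipment costs + freight + insurance
CIF = 33988.40 + 1770.76 + 447.55 + 671.02 + 8706.72 + 411.26 = 45995.71
Import duty = 45995.71 × 25% = 11498.93

CIF value: AUD 45995.71; import duty: AUD 11498.93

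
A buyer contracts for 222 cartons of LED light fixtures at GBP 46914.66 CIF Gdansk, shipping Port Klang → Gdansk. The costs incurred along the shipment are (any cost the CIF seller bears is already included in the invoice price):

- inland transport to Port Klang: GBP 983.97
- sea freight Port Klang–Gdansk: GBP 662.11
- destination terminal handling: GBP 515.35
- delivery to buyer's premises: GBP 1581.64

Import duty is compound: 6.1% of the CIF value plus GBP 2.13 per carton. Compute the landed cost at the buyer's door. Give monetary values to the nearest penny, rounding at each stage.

Total landed cost: GBP 52346.30

CIF: the seller pays costs through ocean freight and marine insurance to the destination port.
Already in the invoice (seller's account under CIF): inland to port, freight — exclude.
The CIF price already equals the CIF value: 46914.66
Ad valorem component: 46914.66 × 6.1% = 2861.79
Specific component: 222 × 2.13 = 472.86
Import duty = 2861.79 + 472.86 = 3334.65
Buyer bears: destination terminal 515.35 + delivery 1581.64 + duty 3334.65 = 5431.64
Landed cost = invoice 46914.66 + 5431.64 = 52346.30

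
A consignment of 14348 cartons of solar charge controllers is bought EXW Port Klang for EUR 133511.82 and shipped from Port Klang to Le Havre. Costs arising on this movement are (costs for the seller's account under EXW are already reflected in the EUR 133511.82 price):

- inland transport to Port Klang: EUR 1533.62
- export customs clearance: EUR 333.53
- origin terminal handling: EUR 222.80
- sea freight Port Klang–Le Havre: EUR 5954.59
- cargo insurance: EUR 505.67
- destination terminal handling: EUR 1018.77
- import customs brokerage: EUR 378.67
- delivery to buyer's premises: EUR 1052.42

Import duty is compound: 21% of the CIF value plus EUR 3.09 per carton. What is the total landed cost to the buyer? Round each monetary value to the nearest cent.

EXW: the seller makes goods available at their premises; the buyer bears all onward costs.
CIF value = EXW price + inland to port + export clearance + origin terminal + freight + insurance = 133511.82 + 1533.62 + 333.53 + 222.80 + 5954.59 + 505.67 = 142062.03
Ad valorem component: 142062.03 × 21% = 29833.03
Specific component: 14348 × 3.09 = 44335.32
Import duty = 29833.03 + 44335.32 = 74168.35
Buyer bears: inland to port 1533.62 + export clearance 333.53 + origin terminal 222.80 + freight 5954.59 + insurance 505.67 + destination terminal 1018.77 + brokerage 378.67 + delivery 1052.42 + duty 74168.35 = 85168.42
Landed cost = invoice 133511.82 + 85168.42 = 218680.24

Total landed cost: EUR 218680.24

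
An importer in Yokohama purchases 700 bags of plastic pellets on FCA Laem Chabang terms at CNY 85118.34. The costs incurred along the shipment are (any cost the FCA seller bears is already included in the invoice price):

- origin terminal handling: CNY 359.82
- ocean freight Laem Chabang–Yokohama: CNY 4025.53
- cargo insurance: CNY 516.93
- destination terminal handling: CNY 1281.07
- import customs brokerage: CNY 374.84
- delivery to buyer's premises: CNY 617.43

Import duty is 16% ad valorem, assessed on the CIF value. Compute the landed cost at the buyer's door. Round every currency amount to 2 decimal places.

FCA: the seller delivers export-cleared goods to the carrier; the buyer bears costs from that point.
CIF value = FCA price + origin terminal + freight + insurance = 85118.34 + 359.82 + 4025.53 + 516.93 = 90020.62
Import duty = 90020.62 × 16% = 14403.30
Buyer bears: origin terminal 359.82 + freight 4025.53 + insurance 516.93 + destination terminal 1281.07 + brokerage 374.84 + delivery 617.43 + duty 14403.30 = 21578.92
Landed cost = invoice 85118.34 + 21578.92 = 106697.26

Total landed cost: CNY 106697.26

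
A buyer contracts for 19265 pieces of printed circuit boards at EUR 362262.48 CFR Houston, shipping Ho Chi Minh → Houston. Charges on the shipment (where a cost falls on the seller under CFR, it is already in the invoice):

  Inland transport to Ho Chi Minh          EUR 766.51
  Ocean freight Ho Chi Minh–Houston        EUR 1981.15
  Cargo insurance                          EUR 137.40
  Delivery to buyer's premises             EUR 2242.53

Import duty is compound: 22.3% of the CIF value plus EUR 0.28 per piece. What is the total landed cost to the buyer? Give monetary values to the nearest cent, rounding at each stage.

CFR: the seller pays costs through ocean freight to the destination port, but not insurance.
Already in the invoice (seller's account under CFR): inland to port, freight — exclude.
CIF value = CFR price + insurance = 362262.48 + 137.40 = 362399.88
Ad valorem component: 362399.88 × 22.3% = 80815.17
Specific component: 19265 × 0.28 = 5394.20
Import duty = 80815.17 + 5394.20 = 86209.37
Buyer bears: insurance 137.40 + delivery 2242.53 + duty 86209.37 = 88589.30
Landed cost = invoice 362262.48 + 88589.30 = 450851.78

Total landed cost: EUR 450851.78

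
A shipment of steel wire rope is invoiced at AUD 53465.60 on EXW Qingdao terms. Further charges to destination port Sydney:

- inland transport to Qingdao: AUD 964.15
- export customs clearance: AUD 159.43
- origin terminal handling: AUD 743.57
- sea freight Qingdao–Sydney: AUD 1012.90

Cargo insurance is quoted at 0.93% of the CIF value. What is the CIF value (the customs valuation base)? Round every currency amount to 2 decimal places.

Let C be the CIF value. C = EXW price + pre-shipment costs + freight + 0.93% × C
C − 0.93% × C = 53465.60 + 964.15 + 159.43 + 743.57 + 1012.90
0.9907 × C = 56345.65
C = 56345.65 / 0.9907 = 56874.58
Insurance premium = 0.93% × 56874.58 = 528.93

CIF value: AUD 56874.58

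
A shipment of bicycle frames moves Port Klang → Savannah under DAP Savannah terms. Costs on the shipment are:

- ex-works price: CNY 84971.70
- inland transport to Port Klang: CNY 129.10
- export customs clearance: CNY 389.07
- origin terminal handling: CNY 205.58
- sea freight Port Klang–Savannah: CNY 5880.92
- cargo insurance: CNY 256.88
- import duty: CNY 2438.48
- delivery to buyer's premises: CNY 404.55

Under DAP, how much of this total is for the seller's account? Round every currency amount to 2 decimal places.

DAP: the seller bears all costs to the named destination except import duty and clearance.
Seller's account: goods 84971.70 + inland to port 129.10 + export clearance 389.07 + origin terminal 205.58 + freight 5880.92 + insurance 256.88 + delivery 404.55 = 92237.80
Buyer's account: duty 2438.48 = 2438.48

Seller's account: CNY 92237.80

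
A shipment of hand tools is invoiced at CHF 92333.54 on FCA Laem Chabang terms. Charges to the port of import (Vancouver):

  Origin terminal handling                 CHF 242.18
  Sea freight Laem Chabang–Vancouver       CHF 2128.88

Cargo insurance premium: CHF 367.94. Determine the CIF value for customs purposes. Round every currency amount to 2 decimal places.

CIF = FCA price + pre-shipment costs + freight + insurance
CIF = 92333.54 + 242.18 + 2128.88 + 367.94 = 95072.54

CIF value: CHF 95072.54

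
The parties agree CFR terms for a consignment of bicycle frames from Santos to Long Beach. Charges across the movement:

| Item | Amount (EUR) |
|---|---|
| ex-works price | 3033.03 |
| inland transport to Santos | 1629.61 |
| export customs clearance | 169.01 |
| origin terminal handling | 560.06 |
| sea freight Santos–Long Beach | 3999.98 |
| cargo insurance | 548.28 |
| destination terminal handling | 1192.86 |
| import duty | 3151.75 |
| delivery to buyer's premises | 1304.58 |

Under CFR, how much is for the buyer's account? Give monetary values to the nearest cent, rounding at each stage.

Buyer's account: EUR 6197.47

CFR: the seller pays costs through ocean freight to the destination port, but not insurance.
Seller's account: goods 3033.03 + inland to port 1629.61 + export clearance 169.01 + origin terminal 560.06 + freight 3999.98 = 9391.69
Buyer's account: insurance 548.28 + destination terminal 1192.86 + duty 3151.75 + delivery 1304.58 = 6197.47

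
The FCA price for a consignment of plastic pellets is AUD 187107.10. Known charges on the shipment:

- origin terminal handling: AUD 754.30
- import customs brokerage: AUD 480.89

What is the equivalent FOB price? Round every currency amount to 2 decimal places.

FOB price: AUD 187861.40

Not relevant to the conversion: brokerage — on the buyer under both terms; not part of either seller's price.
From FCA to FOB, the seller additionally bears: origin terminal.
FOB price = 187107.10 + 754.30 = 187861.40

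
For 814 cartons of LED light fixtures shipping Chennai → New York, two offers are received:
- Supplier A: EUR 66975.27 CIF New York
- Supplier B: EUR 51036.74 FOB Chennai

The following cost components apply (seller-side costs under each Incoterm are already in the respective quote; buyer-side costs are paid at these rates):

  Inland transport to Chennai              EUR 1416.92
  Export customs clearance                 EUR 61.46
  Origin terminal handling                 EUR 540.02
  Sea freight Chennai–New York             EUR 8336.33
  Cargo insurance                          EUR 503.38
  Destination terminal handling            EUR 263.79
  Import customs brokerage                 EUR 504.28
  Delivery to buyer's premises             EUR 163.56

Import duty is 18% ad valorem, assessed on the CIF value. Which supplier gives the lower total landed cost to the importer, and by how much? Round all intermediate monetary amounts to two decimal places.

Supplier B is cheaper by EUR 8376.61

Supplier A (CIF):
The CIF price already equals the CIF value: 66975.27
Import duty = 66975.27 × 18% = 12055.55
Buyer bears (A): 263.79 + 504.28 + 163.56 = 931.63
Landed cost (A) = invoice 66975.27 + 931.63 + duty 12055.55 = 79962.45
Supplier B (FOB):
CIF value = FOB price + freight + insurance = 51036.74 + 8336.33 + 503.38 = 59876.45
Import duty = 59876.45 × 18% = 10777.76
Buyer bears (B): 8336.33 + 503.38 + 263.79 + 504.28 + 163.56 = 9771.34
Landed cost (B) = invoice 51036.74 + 9771.34 + duty 10777.76 = 71585.84
Difference = |79962.45 − 71585.84| = 8376.61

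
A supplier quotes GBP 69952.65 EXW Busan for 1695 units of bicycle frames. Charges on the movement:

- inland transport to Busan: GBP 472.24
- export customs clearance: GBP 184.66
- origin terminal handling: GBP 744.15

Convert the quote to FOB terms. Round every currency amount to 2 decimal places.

FOB price: GBP 71353.70

From EXW to FOB, the seller additionally bears: inland to port, export clearance, origin terminal.
FOB price = 69952.65 + 472.24 + 184.66 + 744.15 = 71353.70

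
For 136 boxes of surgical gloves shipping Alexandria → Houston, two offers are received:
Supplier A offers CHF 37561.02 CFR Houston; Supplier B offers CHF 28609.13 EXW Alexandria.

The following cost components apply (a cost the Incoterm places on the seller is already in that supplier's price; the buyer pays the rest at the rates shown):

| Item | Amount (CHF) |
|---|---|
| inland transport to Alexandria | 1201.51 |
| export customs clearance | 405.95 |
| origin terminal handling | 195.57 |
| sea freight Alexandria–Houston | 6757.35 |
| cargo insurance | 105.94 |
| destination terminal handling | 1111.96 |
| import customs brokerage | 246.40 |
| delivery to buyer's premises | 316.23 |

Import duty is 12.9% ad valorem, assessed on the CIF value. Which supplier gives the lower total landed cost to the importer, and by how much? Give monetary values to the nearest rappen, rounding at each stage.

Supplier B is cheaper by CHF 442.02

Supplier A (CFR):
CIF value = CFR price + insurance = 37561.02 + 105.94 = 37666.96
Import duty = 37666.96 × 12.9% = 4859.04
Buyer bears (A): 105.94 + 1111.96 + 246.40 + 316.23 = 1780.53
Landed cost (A) = invoice 37561.02 + 1780.53 + duty 4859.04 = 44200.59
Supplier B (EXW):
CIF value = EXW price + inland to port + export clearance + origin terminal + freight + insurance = 28609.13 + 1201.51 + 405.95 + 195.57 + 6757.35 + 105.94 = 37275.45
Import duty = 37275.45 × 12.9% = 4808.53
Buyer bears (B): 1201.51 + 405.95 + 195.57 + 6757.35 + 105.94 + 1111.96 + 246.40 + 316.23 = 10340.91
Landed cost (B) = invoice 28609.13 + 10340.91 + duty 4808.53 = 43758.57
Difference = |44200.59 − 43758.57| = 442.02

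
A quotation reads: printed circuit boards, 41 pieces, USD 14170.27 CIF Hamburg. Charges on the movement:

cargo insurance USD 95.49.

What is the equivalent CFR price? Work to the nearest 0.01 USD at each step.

From CIF to CFR, the seller no longer bears: insurance.
CFR price = 14170.27 − 95.49 = 14074.78

CFR price: USD 14074.78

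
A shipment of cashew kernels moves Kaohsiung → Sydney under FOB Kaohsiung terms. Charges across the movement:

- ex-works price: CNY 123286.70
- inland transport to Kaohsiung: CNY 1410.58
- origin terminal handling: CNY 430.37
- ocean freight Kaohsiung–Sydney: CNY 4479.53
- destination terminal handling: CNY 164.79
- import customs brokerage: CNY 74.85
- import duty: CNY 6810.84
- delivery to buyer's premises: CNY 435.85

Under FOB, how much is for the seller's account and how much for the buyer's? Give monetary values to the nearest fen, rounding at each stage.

FOB: the seller bears costs until goods are on board at the origin port; the buyer bears freight, insurance and all costs thereafter.
Seller's account: goods 123286.70 + inland to port 1410.58 + origin terminal 430.37 = 125127.65
Buyer's account: freight 4479.53 + destination terminal 164.79 + brokerage 74.85 + duty 6810.84 + delivery 435.85 = 11965.86

Seller: CNY 125127.65; buyer: CNY 11965.86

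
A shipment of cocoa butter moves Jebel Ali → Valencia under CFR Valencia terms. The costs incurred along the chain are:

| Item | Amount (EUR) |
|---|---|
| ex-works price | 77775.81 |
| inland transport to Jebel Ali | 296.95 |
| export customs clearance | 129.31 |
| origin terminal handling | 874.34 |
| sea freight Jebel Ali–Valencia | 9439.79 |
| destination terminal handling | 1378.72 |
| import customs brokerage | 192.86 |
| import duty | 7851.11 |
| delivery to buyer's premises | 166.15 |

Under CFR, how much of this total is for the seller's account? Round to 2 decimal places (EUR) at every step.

Seller's account: EUR 88516.20

CFR: the seller pays costs through ocean freight to the destination port, but not insurance.
Seller's account: goods 77775.81 + inland to port 296.95 + export clearance 129.31 + origin terminal 874.34 + freight 9439.79 = 88516.20
Buyer's account: destination terminal 1378.72 + brokerage 192.86 + duty 7851.11 + delivery 166.15 = 9588.84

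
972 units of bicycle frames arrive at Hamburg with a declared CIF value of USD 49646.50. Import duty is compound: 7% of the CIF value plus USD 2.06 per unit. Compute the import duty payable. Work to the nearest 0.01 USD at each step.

Import duty: USD 5477.58

Ad valorem component: 49646.50 × 7% = 3475.26
Specific component: 972 × 2.06 = 2002.32
Import duty = 3475.26 + 2002.32 = 5477.58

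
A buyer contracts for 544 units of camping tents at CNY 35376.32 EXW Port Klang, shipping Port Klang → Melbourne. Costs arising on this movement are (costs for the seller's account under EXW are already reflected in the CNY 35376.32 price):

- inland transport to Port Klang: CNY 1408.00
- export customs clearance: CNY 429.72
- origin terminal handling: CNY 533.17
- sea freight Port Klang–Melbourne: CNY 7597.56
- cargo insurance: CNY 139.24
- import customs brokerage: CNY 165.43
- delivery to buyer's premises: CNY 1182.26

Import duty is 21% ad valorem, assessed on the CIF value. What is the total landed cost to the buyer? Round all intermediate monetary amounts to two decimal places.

EXW: the seller makes goods available at their premises; the buyer bears all onward costs.
CIF value = EXW price + inland to port + export clearance + origin terminal + freight + insurance = 35376.32 + 1408.00 + 429.72 + 533.17 + 7597.56 + 139.24 = 45484.01
Import duty = 45484.01 × 21% = 9551.64
Buyer bears: inland to port 1408.00 + export clearance 429.72 + origin terminal 533.17 + freight 7597.56 + insurance 139.24 + brokerage 165.43 + delivery 1182.26 + duty 9551.64 = 21007.02
Landed cost = invoice 35376.32 + 21007.02 = 56383.34

Total landed cost: CNY 56383.34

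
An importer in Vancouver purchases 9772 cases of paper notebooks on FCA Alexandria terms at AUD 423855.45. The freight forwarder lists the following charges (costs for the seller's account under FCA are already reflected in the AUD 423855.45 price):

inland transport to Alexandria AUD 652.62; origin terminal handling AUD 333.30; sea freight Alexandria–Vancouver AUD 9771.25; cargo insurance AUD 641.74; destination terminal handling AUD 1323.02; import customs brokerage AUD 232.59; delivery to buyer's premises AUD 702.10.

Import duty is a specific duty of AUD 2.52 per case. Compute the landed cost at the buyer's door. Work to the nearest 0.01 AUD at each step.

Total landed cost: AUD 461484.89

FCA: the seller delivers export-cleared goods to the carrier; the buyer bears costs from that point.
Already in the invoice (seller's account under FCA): inland to port — exclude.
CIF value = FCA price + origin terminal + freight + insurance = 423855.45 + 333.30 + 9771.25 + 641.74 = 434601.74
Import duty = 9772 × 2.52 = 24625.44
Buyer bears: origin terminal 333.30 + freight 9771.25 + insurance 641.74 + destination terminal 1323.02 + brokerage 232.59 + delivery 702.10 + duty 24625.44 = 37629.44
Landed cost = invoice 423855.45 + 37629.44 = 461484.89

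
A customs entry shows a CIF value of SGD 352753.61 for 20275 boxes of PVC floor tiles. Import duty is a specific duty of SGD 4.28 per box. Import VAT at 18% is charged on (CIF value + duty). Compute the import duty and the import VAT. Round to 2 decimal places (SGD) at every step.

Import duty = 20275 × 4.28 = 86777.00
VAT base = CIF + duty = 352753.61 + 86777.00 = 439530.61
Import VAT = 439530.61 × 18% = 79115.51

Import duty: SGD 86777.00; import VAT: SGD 79115.51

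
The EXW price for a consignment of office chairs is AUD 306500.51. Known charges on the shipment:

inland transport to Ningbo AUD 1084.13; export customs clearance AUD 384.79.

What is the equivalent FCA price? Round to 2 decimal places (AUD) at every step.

FCA price: AUD 307969.43

From EXW to FCA, the seller additionally bears: inland to port, export clearance.
FCA price = 306500.51 + 1084.13 + 384.79 = 307969.43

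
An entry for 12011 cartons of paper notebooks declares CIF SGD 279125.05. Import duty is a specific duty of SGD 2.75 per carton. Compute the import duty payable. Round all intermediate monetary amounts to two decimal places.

Import duty = 12011 × 2.75 = 33030.25

Import duty: SGD 33030.25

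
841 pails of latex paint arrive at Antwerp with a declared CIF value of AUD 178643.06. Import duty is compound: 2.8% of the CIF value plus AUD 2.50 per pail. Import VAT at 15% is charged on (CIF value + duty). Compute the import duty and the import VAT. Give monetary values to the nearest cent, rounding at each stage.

Ad valorem component: 178643.06 × 2.8% = 5002.01
Specific component: 841 × 2.50 = 2102.50
Import duty = 5002.01 + 2102.50 = 7104.51
VAT base = CIF + duty = 178643.06 + 7104.51 = 185747.57
Import VAT = 185747.57 × 15% = 27862.14

Import duty: AUD 7104.51; import VAT: AUD 27862.14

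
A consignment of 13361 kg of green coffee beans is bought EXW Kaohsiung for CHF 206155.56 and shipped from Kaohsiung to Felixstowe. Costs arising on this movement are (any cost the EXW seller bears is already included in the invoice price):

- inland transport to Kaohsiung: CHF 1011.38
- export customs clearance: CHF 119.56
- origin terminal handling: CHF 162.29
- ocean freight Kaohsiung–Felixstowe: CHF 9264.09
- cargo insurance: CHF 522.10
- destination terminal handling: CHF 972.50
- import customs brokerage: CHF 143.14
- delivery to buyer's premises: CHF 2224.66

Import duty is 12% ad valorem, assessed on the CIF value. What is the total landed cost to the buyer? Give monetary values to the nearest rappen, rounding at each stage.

EXW: the seller makes goods available at their premises; the buyer bears all onward costs.
CIF value = EXW price + inland to port + export clearance + origin terminal + freight + insurance = 206155.56 + 1011.38 + 119.56 + 162.29 + 9264.09 + 522.10 = 217234.98
Import duty = 217234.98 × 12% = 26068.20
Buyer bears: inland to port 1011.38 + export clearance 119.56 + origin terminal 162.29 + freight 9264.09 + insurance 522.10 + destination terminal 972.50 + brokerage 143.14 + delivery 2224.66 + duty 26068.20 = 40487.92
Landed cost = invoice 206155.56 + 40487.92 = 246643.48

Total landed cost: CHF 246643.48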